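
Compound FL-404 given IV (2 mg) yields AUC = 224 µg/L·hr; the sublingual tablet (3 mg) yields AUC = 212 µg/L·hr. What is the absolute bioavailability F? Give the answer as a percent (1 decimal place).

F = (AUC_ev / D_ev) / (AUC_iv / D_iv)
  = (212/3) / (224/2)
  = 70.6667 / 112 = 0.6310
  = 63.10%

F = 63.1%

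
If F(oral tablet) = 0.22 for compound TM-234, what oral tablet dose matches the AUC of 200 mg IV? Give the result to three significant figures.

For equal systemic exposure: F × D_ev = D_iv
D_ev = D_iv / F = 200 / 0.22 = 909.091 mg

D_oral = 909 mg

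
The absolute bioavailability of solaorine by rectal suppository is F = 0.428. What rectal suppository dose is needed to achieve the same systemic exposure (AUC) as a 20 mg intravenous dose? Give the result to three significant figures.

For equal systemic exposure: F × D_ev = D_iv
D_ev = D_iv / F = 20 / 0.428 = 46.729 mg

D_rectal = 46.7 mg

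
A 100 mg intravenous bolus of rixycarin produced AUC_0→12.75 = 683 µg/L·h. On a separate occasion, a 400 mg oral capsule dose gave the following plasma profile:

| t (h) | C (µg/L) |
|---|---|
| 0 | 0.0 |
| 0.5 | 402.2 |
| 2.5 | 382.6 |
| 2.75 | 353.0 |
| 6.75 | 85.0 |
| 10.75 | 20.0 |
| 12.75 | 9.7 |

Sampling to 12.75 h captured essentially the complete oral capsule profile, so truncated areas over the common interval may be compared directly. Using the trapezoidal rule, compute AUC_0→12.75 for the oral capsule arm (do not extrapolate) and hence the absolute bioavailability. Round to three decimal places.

F = 0.766

Trapezoidal AUC_0→12.75 (oral capsule):
  [0→0.5]: (0.0+402.2)/2 × 0.5 = 100.55
  [0.5→2.5]: (402.2+382.6)/2 × 2 = 784.8
  [2.5→2.75]: (382.6+353.0)/2 × 0.25 = 91.95
  [2.75→6.75]: (353.0+85.0)/2 × 4 = 876.0
  [6.75→10.75]: (85.0+20.0)/2 × 4 = 210.0
  [10.75→12.75]: (20.0+9.7)/2 × 2 = 29.7
  Sum = 2093.0 µg/L·h
F = (AUC_ev/D_ev)/(AUC_iv/D_iv) = (2093.0/400)/(683/100) = 5.2325/6.83 = 0.7661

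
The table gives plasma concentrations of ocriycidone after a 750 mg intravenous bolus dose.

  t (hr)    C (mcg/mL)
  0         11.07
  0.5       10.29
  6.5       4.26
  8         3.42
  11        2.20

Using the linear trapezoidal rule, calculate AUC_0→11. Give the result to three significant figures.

Trapezoidal AUC_0→11:
  [0→0.5]: (11.07+10.29)/2 × 0.5 = 5.34
  [0.5→6.5]: (10.29+4.26)/2 × 6 = 43.65
  [6.5→8]: (4.26+3.42)/2 × 1.5 = 5.76
  [8→11]: (3.42+2.20)/2 × 3 = 8.43
  Sum = 63.18 mcg/mL·hr

AUC = 63.2 mcg/mL·hr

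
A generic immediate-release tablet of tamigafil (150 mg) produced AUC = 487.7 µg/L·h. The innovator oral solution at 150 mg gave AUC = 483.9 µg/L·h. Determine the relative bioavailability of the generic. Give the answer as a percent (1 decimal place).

F_rel = 100.8%

F_rel = (AUC_test/D_test) / (AUC_ref/D_ref)
      = (487.7/150) / (483.9/150)
      = 3.25133 / 3.226 = 1.0079 = 100.79%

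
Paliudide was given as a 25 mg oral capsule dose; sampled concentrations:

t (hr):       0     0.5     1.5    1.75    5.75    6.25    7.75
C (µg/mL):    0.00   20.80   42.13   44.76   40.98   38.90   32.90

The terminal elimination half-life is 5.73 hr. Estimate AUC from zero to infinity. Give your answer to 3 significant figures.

Trapezoidal AUC_0→7.75:
  [0→0.5]: (0.00+20.80)/2 × 0.5 = 5.2
  [0.5→1.5]: (20.80+42.13)/2 × 1 = 31.465
  [1.5→1.75]: (42.13+44.76)/2 × 0.25 = 10.86125
  [1.75→5.75]: (44.76+40.98)/2 × 4 = 171.48
  [5.75→6.25]: (40.98+38.90)/2 × 0.5 = 19.97
  [6.25→7.75]: (38.90+32.90)/2 × 1.5 = 53.85
  Sum = 292.82625 µg/mL·hr
k_e = ln2 / t½ = 0.693147 / 5.73 = 0.1210 hr^-1
Extrapolated tail: C_last / k_e = 32.90 / 0.121 = 271.901
AUC_0→∞ = 292.82625 + 271.901 = 564.72725 µg/mL·hr

AUC = 565 µg/mL·hr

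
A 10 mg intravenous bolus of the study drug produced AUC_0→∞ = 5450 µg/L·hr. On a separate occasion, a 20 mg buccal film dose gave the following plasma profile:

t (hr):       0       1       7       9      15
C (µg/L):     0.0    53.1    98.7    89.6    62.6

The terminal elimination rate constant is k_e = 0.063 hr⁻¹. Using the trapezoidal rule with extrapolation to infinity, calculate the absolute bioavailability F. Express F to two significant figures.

Trapezoidal AUC_0→15 (buccal film):
  [0→1]: (0.0+53.1)/2 × 1 = 26.55
  [1→7]: (53.1+98.7)/2 × 6 = 455.4
  [7→9]: (98.7+89.6)/2 × 2 = 188.3
  [9→15]: (89.6+62.6)/2 × 6 = 456.6
  Sum = 1126.85 µg/L·hr
Tail: C_last/k_e = 62.6/0.063 = 993.651
AUC_0→∞ (buccal film) = 1126.85 + 993.651 = 2120.501 µg/L·hr
F = (AUC_ev/D_ev)/(AUC_iv/D_iv) = (2120.501/20)/(5450/10) = 106.02505/545 = 0.1945

F = 0.19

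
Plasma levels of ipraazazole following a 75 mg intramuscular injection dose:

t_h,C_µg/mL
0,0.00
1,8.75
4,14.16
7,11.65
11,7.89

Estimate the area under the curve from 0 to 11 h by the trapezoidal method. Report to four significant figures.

Trapezoidal AUC_0→11:
  [0→1]: (0.00+8.75)/2 × 1 = 4.375
  [1→4]: (8.75+14.16)/2 × 3 = 34.365
  [4→7]: (14.16+11.65)/2 × 3 = 38.715
  [7→11]: (11.65+7.89)/2 × 4 = 39.08
  Sum = 116.535 µg/mL·h

AUC = 116.5 µg/mL·h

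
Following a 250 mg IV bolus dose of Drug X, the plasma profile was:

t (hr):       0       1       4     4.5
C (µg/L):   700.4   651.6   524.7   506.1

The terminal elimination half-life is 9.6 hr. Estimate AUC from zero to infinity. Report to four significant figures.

Trapezoidal AUC_0→4.5:
  [0→1]: (700.4+651.6)/2 × 1 = 676.0
  [1→4]: (651.6+524.7)/2 × 3 = 1764.45
  [4→4.5]: (524.7+506.1)/2 × 0.5 = 257.7
  Sum = 2698.15 µg/L·hr
k_e = ln2 / t½ = 0.693147 / 9.6 = 0.0722 hr^-1
Extrapolated tail: C_last / k_e = 506.1 / 0.0722 = 7009.695
AUC_0→∞ = 2698.15 + 7009.695 = 9707.845 µg/L·hr

AUC = 9708 µg/L·hr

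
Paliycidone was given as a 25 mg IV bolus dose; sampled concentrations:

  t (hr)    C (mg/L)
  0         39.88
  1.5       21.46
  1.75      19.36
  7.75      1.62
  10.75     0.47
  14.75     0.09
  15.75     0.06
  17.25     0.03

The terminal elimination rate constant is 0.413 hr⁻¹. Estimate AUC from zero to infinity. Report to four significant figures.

Trapezoidal AUC_0→17.25:
  [0→1.5]: (39.88+21.46)/2 × 1.5 = 46.005
  [1.5→1.75]: (21.46+19.36)/2 × 0.25 = 5.1025
  [1.75→7.75]: (19.36+1.62)/2 × 6 = 62.94
  [7.75→10.75]: (1.62+0.47)/2 × 3 = 3.135
  [10.75→14.75]: (0.47+0.09)/2 × 4 = 1.12
  [14.75→15.75]: (0.09+0.06)/2 × 1 = 0.075
  [15.75→17.25]: (0.06+0.03)/2 × 1.5 = 0.0675
  Sum = 118.445 mg/L·hr
Extrapolated tail: C_last / k_e = 0.03 / 0.413 = 0.073
AUC_0→∞ = 118.445 + 0.073 = 118.518 mg/L·hr

AUC = 118.5 mg/L·hr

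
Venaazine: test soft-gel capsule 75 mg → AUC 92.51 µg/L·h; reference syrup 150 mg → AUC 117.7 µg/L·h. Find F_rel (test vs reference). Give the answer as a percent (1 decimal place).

F_rel = 157.2%

F_rel = (AUC_test/D_test) / (AUC_ref/D_ref)
      = (92.51/75) / (117.7/150)
      = 1.23347 / 0.784667 = 1.5720 = 157.20%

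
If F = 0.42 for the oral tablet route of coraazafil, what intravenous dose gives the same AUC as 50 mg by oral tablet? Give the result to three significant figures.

Systemic exposure from an extravascular dose = F × D_ev, so the equivalent IV dose is F × D_ev.
D_iv = F × D_ev = 0.42 × 50 = 21 mg

D_iv = 21.0 mg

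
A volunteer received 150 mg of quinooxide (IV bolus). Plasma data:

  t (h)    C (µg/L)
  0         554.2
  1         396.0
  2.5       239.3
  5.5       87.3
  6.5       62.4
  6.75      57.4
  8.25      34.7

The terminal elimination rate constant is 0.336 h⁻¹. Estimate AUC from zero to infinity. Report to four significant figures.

AUC = 1704 µg/L·h

Trapezoidal AUC_0→8.25:
  [0→1]: (554.2+396.0)/2 × 1 = 475.1
  [1→2.5]: (396.0+239.3)/2 × 1.5 = 476.475
  [2.5→5.5]: (239.3+87.3)/2 × 3 = 489.9
  [5.5→6.5]: (87.3+62.4)/2 × 1 = 74.85
  [6.5→6.75]: (62.4+57.4)/2 × 0.25 = 14.975
  [6.75→8.25]: (57.4+34.7)/2 × 1.5 = 69.075
  Sum = 1600.375 µg/L·h
Extrapolated tail: C_last / k_e = 34.7 / 0.336 = 103.274
AUC_0→∞ = 1600.375 + 103.274 = 1703.649 µg/L·h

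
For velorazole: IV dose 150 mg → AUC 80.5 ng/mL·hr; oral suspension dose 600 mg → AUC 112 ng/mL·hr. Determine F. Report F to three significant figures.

F = (AUC_ev / D_ev) / (AUC_iv / D_iv)
  = (112/600) / (80.5/150)
  = 0.186667 / 0.536667 = 0.3478

F = 0.348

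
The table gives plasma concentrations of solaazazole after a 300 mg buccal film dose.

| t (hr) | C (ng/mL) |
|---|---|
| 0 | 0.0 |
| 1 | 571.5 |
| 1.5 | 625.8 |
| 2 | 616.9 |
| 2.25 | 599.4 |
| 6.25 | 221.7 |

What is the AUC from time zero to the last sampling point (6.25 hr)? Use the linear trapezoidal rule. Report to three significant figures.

Trapezoidal AUC_0→6.25:
  [0→1]: (0.0+571.5)/2 × 1 = 285.75
  [1→1.5]: (571.5+625.8)/2 × 0.5 = 299.325
  [1.5→2]: (625.8+616.9)/2 × 0.5 = 310.675
  [2→2.25]: (616.9+599.4)/2 × 0.25 = 152.0375
  [2.25→6.25]: (599.4+221.7)/2 × 4 = 1642.2
  Sum = 2689.9875 ng/mL·hr

AUC = 2690 ng/mL·hr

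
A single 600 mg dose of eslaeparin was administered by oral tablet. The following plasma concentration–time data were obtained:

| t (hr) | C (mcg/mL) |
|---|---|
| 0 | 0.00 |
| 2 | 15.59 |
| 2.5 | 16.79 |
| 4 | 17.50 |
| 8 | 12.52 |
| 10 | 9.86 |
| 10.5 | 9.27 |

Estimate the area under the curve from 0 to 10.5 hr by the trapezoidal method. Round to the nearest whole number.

Trapezoidal AUC_0→10.5:
  [0→2]: (0.00+15.59)/2 × 2 = 15.59
  [2→2.5]: (15.59+16.79)/2 × 0.5 = 8.095
  [2.5→4]: (16.79+17.50)/2 × 1.5 = 25.7175
  [4→8]: (17.50+12.52)/2 × 4 = 60.04
  [8→10]: (12.52+9.86)/2 × 2 = 22.38
  [10→10.5]: (9.86+9.27)/2 × 0.5 = 4.7825
  Sum = 136.605 mcg/mL·hr

AUC = 137 mcg/mL·hr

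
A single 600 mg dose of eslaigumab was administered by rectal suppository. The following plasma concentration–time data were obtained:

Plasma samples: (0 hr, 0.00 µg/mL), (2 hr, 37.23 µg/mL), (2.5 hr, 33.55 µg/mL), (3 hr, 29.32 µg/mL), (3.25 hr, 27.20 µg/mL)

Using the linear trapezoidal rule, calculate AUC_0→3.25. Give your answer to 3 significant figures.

AUC = 77.7 µg/mL·hr

Trapezoidal AUC_0→3.25:
  [0→2]: (0.00+37.23)/2 × 2 = 37.23
  [2→2.5]: (37.23+33.55)/2 × 0.5 = 17.695
  [2.5→3]: (33.55+29.32)/2 × 0.5 = 15.7175
  [3→3.25]: (29.32+27.20)/2 × 0.25 = 7.065
  Sum = 77.7075 µg/mL·hr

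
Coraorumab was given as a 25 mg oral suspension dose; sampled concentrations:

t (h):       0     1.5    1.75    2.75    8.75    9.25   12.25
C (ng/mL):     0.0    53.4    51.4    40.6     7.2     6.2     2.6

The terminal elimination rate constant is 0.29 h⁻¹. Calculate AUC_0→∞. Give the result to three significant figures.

AUC = 268 ng/mL·h

Trapezoidal AUC_0→12.25:
  [0→1.5]: (0.0+53.4)/2 × 1.5 = 40.05
  [1.5→1.75]: (53.4+51.4)/2 × 0.25 = 13.1
  [1.75→2.75]: (51.4+40.6)/2 × 1 = 46.0
  [2.75→8.75]: (40.6+7.2)/2 × 6 = 143.4
  [8.75→9.25]: (7.2+6.2)/2 × 0.5 = 3.35
  [9.25→12.25]: (6.2+2.6)/2 × 3 = 13.2
  Sum = 259.1 ng/mL·h
Extrapolated tail: C_last / k_e = 2.6 / 0.29 = 8.966
AUC_0→∞ = 259.1 + 8.966 = 268.066 ng/mL·h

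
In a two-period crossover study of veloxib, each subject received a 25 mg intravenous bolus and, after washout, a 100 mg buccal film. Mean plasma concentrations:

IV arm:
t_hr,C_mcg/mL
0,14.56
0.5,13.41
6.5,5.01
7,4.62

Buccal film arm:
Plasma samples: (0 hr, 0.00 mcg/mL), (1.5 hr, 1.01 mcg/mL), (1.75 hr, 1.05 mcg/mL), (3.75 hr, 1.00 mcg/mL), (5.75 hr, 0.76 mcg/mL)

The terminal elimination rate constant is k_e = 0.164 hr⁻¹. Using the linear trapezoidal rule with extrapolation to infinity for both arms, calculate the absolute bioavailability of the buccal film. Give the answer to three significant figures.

Trapezoidal AUC_0→7 (IV):
  [0→0.5]: (14.56+13.41)/2 × 0.5 = 6.9925
  [0.5→6.5]: (13.41+5.01)/2 × 6 = 55.26
  [6.5→7]: (5.01+4.62)/2 × 0.5 = 2.4075
  Sum = 64.66 mcg/mL·hr
IV tail: 4.62/0.164 = 28.171; AUC_iv,0→∞ = 64.66 + 28.171 = 92.831 mcg/mL·hr
Trapezoidal AUC_0→5.75 (buccal film):
  [0→1.5]: (0.00+1.01)/2 × 1.5 = 0.7575
  [1.5→1.75]: (1.01+1.05)/2 × 0.25 = 0.2575
  [1.75→3.75]: (1.05+1.00)/2 × 2 = 2.05
  [3.75→5.75]: (1.00+0.76)/2 × 2 = 1.76
  Sum = 4.825 mcg/mL·hr
buccal film tail: 0.76/0.164 = 4.634; AUC_ev,0→∞ = 4.825 + 4.634 = 9.459 mcg/mL·hr
F = (AUC_ev/D_ev)/(AUC_iv/D_iv) = (9.459/100)/(92.831/25) = 0.09459/3.71324 = 0.0255

F = 0.0255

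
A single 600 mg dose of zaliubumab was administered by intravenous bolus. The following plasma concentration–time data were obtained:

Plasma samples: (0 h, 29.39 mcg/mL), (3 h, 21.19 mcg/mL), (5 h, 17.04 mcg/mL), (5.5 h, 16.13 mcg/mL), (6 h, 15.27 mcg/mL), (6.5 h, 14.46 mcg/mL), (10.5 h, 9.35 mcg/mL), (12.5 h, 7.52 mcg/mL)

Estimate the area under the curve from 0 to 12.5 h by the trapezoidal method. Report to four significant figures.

Trapezoidal AUC_0→12.5:
  [0→3]: (29.39+21.19)/2 × 3 = 75.87
  [3→5]: (21.19+17.04)/2 × 2 = 38.23
  [5→5.5]: (17.04+16.13)/2 × 0.5 = 8.2925
  [5.5→6]: (16.13+15.27)/2 × 0.5 = 7.85
  [6→6.5]: (15.27+14.46)/2 × 0.5 = 7.4325
  [6.5→10.5]: (14.46+9.35)/2 × 4 = 47.62
  [10.5→12.5]: (9.35+7.52)/2 × 2 = 16.87
  Sum = 202.165 mcg/mL·h

AUC = 202.2 mcg/mL·h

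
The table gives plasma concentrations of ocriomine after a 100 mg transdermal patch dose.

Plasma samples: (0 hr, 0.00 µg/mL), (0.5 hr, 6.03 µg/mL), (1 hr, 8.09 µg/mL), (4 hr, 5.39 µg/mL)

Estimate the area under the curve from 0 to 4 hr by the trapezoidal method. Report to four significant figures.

AUC = 25.26 µg/mL·hr

Trapezoidal AUC_0→4:
  [0→0.5]: (0.00+6.03)/2 × 0.5 = 1.5075
  [0.5→1]: (6.03+8.09)/2 × 0.5 = 3.53
  [1→4]: (8.09+5.39)/2 × 3 = 20.22
  Sum = 25.2575 µg/mL·hr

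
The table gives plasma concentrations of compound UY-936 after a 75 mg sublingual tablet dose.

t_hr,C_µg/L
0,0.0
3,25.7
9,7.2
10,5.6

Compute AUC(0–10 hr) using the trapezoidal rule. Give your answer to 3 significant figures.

Trapezoidal AUC_0→10:
  [0→3]: (0.0+25.7)/2 × 3 = 38.55
  [3→9]: (25.7+7.2)/2 × 6 = 98.7
  [9→10]: (7.2+5.6)/2 × 1 = 6.4
  Sum = 143.65 µg/L·hr

AUC = 144 µg/L·hr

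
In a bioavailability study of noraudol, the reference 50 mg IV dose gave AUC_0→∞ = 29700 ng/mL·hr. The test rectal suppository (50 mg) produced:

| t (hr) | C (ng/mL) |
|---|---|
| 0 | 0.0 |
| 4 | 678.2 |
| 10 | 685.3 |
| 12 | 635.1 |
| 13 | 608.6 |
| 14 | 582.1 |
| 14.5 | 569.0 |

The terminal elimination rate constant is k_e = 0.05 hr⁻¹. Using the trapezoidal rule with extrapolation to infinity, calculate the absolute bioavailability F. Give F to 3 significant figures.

Trapezoidal AUC_0→14.5 (rectal suppository):
  [0→4]: (0.0+678.2)/2 × 4 = 1356.4
  [4→10]: (678.2+685.3)/2 × 6 = 4090.5
  [10→12]: (685.3+635.1)/2 × 2 = 1320.4
  [12→13]: (635.1+608.6)/2 × 1 = 621.85
  [13→14]: (608.6+582.1)/2 × 1 = 595.35
  [14→14.5]: (582.1+569.0)/2 × 0.5 = 287.775
  Sum = 8272.275 ng/mL·hr
Tail: C_last/k_e = 569.0/0.05 = 11380.000
AUC_0→∞ (rectal suppository) = 8272.275 + 11380.000 = 19652.275 ng/mL·hr
F = (AUC_ev/D_ev)/(AUC_iv/D_iv) = (19652.275/50)/(29700/50) = 393.0455/594 = 0.6617

F = 0.662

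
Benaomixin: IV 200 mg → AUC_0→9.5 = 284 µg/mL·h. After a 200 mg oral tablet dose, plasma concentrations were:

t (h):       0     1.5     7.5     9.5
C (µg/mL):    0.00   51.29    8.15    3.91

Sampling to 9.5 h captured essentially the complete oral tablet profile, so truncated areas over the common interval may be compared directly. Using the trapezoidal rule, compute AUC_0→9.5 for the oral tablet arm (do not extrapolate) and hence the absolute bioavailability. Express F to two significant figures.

Trapezoidal AUC_0→9.5 (oral tablet):
  [0→1.5]: (0.00+51.29)/2 × 1.5 = 38.4675
  [1.5→7.5]: (51.29+8.15)/2 × 6 = 178.32
  [7.5→9.5]: (8.15+3.91)/2 × 2 = 12.06
  Sum = 228.8475 µg/mL·h
F = (AUC_ev/D_ev)/(AUC_iv/D_iv) = (228.8475/200)/(284/200) = 1.1442375/1.42 = 0.8058

F = 0.81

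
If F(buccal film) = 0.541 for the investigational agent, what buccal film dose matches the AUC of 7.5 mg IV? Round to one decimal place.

For equal systemic exposure: F × D_ev = D_iv
D_ev = D_iv / F = 7.5 / 0.541 = 13.8632 mg

D_buccal = 13.9 mg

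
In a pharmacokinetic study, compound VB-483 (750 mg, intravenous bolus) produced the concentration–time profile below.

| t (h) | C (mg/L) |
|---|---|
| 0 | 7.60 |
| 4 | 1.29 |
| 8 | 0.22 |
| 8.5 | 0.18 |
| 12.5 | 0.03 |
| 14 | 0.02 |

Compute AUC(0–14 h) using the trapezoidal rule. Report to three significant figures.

Trapezoidal AUC_0→14:
  [0→4]: (7.60+1.29)/2 × 4 = 17.78
  [4→8]: (1.29+0.22)/2 × 4 = 3.02
  [8→8.5]: (0.22+0.18)/2 × 0.5 = 0.1
  [8.5→12.5]: (0.18+0.03)/2 × 4 = 0.42
  [12.5→14]: (0.03+0.02)/2 × 1.5 = 0.0375
  Sum = 21.3575 mg/L·h

AUC = 21.4 mg/L·h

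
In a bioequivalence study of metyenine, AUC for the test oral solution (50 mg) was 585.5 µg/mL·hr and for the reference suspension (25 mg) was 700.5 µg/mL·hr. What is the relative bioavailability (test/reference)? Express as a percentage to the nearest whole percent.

F_rel = (AUC_test/D_test) / (AUC_ref/D_ref)
      = (585.5/50) / (700.5/25)
      = 11.71 / 28.02 = 0.4179 = 41.79%

F_rel = 42%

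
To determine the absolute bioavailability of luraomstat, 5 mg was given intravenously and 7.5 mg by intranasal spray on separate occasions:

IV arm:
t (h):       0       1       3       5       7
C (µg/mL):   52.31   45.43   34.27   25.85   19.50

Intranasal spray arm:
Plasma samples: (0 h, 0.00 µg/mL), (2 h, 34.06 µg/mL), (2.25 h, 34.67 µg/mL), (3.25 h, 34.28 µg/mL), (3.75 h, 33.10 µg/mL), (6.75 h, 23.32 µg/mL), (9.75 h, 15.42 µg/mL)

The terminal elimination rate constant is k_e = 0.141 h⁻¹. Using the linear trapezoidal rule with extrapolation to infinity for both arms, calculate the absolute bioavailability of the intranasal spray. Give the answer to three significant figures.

F = 0.620

Trapezoidal AUC_0→7 (IV):
  [0→1]: (52.31+45.43)/2 × 1 = 48.87
  [1→3]: (45.43+34.27)/2 × 2 = 79.7
  [3→5]: (34.27+25.85)/2 × 2 = 60.12
  [5→7]: (25.85+19.50)/2 × 2 = 45.35
  Sum = 234.04 µg/mL·h
IV tail: 19.50/0.141 = 138.298; AUC_iv,0→∞ = 234.04 + 138.298 = 372.338 µg/mL·h
Trapezoidal AUC_0→9.75 (intranasal spray):
  [0→2]: (0.00+34.06)/2 × 2 = 34.06
  [2→2.25]: (34.06+34.67)/2 × 0.25 = 8.59125
  [2.25→3.25]: (34.67+34.28)/2 × 1 = 34.475
  [3.25→3.75]: (34.28+33.10)/2 × 0.5 = 16.845
  [3.75→6.75]: (33.10+23.32)/2 × 3 = 84.63
  [6.75→9.75]: (23.32+15.42)/2 × 3 = 58.11
  Sum = 236.71125 µg/mL·h
intranasal spray tail: 15.42/0.141 = 109.362; AUC_ev,0→∞ = 236.71125 + 109.362 = 346.07325 µg/mL·h
F = (AUC_ev/D_ev)/(AUC_iv/D_iv) = (346.07325/7.5)/(372.338/5) = 46.1431/74.4676 = 0.6196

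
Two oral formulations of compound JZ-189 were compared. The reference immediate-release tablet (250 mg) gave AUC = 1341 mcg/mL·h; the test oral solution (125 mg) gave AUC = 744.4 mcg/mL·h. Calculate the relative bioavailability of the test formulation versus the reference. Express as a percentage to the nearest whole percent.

F_rel = (AUC_test/D_test) / (AUC_ref/D_ref)
      = (744.4/125) / (1341/250)
      = 5.9552 / 5.364 = 1.1102 = 111.02%

F_rel = 111%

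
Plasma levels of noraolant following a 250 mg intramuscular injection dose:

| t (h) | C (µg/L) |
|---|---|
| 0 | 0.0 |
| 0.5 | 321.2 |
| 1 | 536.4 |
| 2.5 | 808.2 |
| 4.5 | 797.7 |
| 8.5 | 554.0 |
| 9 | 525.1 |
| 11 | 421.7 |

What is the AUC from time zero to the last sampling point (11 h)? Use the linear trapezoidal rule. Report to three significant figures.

Trapezoidal AUC_0→11:
  [0→0.5]: (0.0+321.2)/2 × 0.5 = 80.3
  [0.5→1]: (321.2+536.4)/2 × 0.5 = 214.4
  [1→2.5]: (536.4+808.2)/2 × 1.5 = 1008.45
  [2.5→4.5]: (808.2+797.7)/2 × 2 = 1605.9
  [4.5→8.5]: (797.7+554.0)/2 × 4 = 2703.4
  [8.5→9]: (554.0+525.1)/2 × 0.5 = 269.775
  [9→11]: (525.1+421.7)/2 × 2 = 946.8
  Sum = 6829.025 µg/L·h

AUC = 6830 µg/L·h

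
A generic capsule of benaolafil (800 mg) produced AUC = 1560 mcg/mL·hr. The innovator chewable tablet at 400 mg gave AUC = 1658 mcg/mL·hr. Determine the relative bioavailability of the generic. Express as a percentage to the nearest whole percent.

F_rel = 47%

F_rel = (AUC_test/D_test) / (AUC_ref/D_ref)
      = (1560/800) / (1658/400)
      = 1.95 / 4.145 = 0.4704 = 47.04%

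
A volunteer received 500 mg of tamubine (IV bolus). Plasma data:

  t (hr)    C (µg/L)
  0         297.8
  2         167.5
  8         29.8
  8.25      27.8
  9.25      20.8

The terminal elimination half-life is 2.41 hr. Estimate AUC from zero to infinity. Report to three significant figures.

Trapezoidal AUC_0→9.25:
  [0→2]: (297.8+167.5)/2 × 2 = 465.3
  [2→8]: (167.5+29.8)/2 × 6 = 591.9
  [8→8.25]: (29.8+27.8)/2 × 0.25 = 7.2
  [8.25→9.25]: (27.8+20.8)/2 × 1 = 24.3
  Sum = 1088.7 µg/L·hr
k_e = ln2 / t½ = 0.693147 / 2.41 = 0.2876 hr^-1
Extrapolated tail: C_last / k_e = 20.8 / 0.2876 = 72.323
AUC_0→∞ = 1088.7 + 72.323 = 1161.023 µg/L·hr

AUC = 1160 µg/L·hr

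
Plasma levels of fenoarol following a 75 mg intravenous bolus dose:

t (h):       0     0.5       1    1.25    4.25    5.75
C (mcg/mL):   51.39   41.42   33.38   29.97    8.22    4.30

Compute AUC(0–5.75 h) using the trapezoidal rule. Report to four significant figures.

Trapezoidal AUC_0→5.75:
  [0→0.5]: (51.39+41.42)/2 × 0.5 = 23.2025
  [0.5→1]: (41.42+33.38)/2 × 0.5 = 18.7
  [1→1.25]: (33.38+29.97)/2 × 0.25 = 7.91875
  [1.25→4.25]: (29.97+8.22)/2 × 3 = 57.285
  [4.25→5.75]: (8.22+4.30)/2 × 1.5 = 9.39
  Sum = 116.49625 mcg/mL·h

AUC = 116.5 mcg/mL·h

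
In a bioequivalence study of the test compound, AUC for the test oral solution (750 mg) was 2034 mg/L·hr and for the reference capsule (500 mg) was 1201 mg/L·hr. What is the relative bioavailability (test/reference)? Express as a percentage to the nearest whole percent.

F_rel = 113%

F_rel = (AUC_test/D_test) / (AUC_ref/D_ref)
      = (2034/750) / (1201/500)
      = 2.712 / 2.402 = 1.1291 = 112.91%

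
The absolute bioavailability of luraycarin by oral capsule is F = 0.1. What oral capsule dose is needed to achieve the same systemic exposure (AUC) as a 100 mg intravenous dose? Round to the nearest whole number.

For equal systemic exposure: F × D_ev = D_iv
D_ev = D_iv / F = 100 / 0.1 = 1000 mg

D_oral = 1000 mg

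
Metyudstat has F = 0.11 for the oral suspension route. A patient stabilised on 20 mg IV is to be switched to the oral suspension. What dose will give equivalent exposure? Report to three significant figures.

D_oral = 182 mg

For equal systemic exposure: F × D_ev = D_iv
D_ev = D_iv / F = 20 / 0.11 = 181.818 mg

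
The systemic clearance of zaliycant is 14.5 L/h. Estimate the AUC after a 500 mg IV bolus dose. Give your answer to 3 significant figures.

AUC = 34.5 mg/L·h

AUC_0→∞ = Dose_iv / CL
        = 500 / 14.5 = 34.4828 mg/L·h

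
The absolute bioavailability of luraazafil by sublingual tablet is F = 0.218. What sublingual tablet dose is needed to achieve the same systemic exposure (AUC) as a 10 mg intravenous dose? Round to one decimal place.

For equal systemic exposure: F × D_ev = D_iv
D_ev = D_iv / F = 10 / 0.218 = 45.8716 mg

D_sublingual = 45.9 mg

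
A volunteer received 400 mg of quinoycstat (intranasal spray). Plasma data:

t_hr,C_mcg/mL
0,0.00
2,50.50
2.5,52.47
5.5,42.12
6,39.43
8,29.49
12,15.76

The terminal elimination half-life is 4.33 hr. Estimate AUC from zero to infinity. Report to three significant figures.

Trapezoidal AUC_0→12:
  [0→2]: (0.00+50.50)/2 × 2 = 50.5
  [2→2.5]: (50.50+52.47)/2 × 0.5 = 25.7425
  [2.5→5.5]: (52.47+42.12)/2 × 3 = 141.885
  [5.5→6]: (42.12+39.43)/2 × 0.5 = 20.3875
  [6→8]: (39.43+29.49)/2 × 2 = 68.92
  [8→12]: (29.49+15.76)/2 × 4 = 90.5
  Sum = 397.935 mcg/mL·hr
k_e = ln2 / t½ = 0.693147 / 4.33 = 0.1601 hr^-1
Extrapolated tail: C_last / k_e = 15.76 / 0.1601 = 98.438
AUC_0→∞ = 397.935 + 98.438 = 496.373 mcg/mL·hr

AUC = 496 mcg/mL·hr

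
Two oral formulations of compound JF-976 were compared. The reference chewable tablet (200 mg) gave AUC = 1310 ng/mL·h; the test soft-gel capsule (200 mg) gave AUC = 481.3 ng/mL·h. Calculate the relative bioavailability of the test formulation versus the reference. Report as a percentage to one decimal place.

F_rel = (AUC_test/D_test) / (AUC_ref/D_ref)
      = (481.3/200) / (1310/200)
      = 2.4065 / 6.55 = 0.3674 = 36.74%

F_rel = 36.7%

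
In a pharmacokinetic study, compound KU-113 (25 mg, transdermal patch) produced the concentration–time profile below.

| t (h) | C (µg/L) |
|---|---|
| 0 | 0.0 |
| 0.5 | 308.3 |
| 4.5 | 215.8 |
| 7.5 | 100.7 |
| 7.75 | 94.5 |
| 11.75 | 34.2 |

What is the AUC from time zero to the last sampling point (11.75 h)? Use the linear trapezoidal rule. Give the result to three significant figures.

Trapezoidal AUC_0→11.75:
  [0→0.5]: (0.0+308.3)/2 × 0.5 = 77.075
  [0.5→4.5]: (308.3+215.8)/2 × 4 = 1048.2
  [4.5→7.5]: (215.8+100.7)/2 × 3 = 474.75
  [7.5→7.75]: (100.7+94.5)/2 × 0.25 = 24.4
  [7.75→11.75]: (94.5+34.2)/2 × 4 = 257.4
  Sum = 1881.825 µg/L·h

AUC = 1880 µg/L·h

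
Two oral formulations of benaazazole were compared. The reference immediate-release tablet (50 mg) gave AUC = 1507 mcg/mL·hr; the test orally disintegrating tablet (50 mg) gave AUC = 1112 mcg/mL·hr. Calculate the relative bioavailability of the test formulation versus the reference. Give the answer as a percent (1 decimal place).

F_rel = 73.8%

F_rel = (AUC_test/D_test) / (AUC_ref/D_ref)
      = (1112/50) / (1507/50)
      = 22.24 / 30.14 = 0.7379 = 73.79%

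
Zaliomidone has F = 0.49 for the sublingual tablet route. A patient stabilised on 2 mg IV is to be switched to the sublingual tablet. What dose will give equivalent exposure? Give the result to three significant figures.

D_sublingual = 4.08 mg

For equal systemic exposure: F × D_ev = D_iv
D_ev = D_iv / F = 2 / 0.49 = 4.08163 mg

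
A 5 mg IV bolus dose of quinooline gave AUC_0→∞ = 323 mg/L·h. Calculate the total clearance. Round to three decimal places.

CL = Dose_iv / AUC_0→∞
   = 5 / 323 = 0.0154799 L/h

CL = 0.015 L/h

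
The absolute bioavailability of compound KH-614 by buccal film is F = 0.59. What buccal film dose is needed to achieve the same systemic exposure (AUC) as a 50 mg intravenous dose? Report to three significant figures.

D_buccal = 84.7 mg

For equal systemic exposure: F × D_ev = D_iv
D_ev = D_iv / F = 50 / 0.59 = 84.7458 mg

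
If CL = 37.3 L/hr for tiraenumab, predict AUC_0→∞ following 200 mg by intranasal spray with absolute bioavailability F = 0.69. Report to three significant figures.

AUC = 3.70 mg/L·hr

AUC_0→∞ = F × Dose / CL
        = 0.69 × 200 / 37.3 = 3.69973 mg/L·hr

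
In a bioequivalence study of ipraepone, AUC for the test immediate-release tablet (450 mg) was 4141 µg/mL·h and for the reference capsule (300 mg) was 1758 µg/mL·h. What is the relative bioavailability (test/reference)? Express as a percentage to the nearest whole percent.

F_rel = (AUC_test/D_test) / (AUC_ref/D_ref)
      = (4141/450) / (1758/300)
      = 9.20222 / 5.86 = 1.5703 = 157.03%

F_rel = 157%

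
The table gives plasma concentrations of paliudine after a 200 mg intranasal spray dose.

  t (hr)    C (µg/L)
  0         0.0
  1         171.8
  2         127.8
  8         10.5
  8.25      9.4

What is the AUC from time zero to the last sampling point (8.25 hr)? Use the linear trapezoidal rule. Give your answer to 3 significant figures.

AUC = 653 µg/L·hr

Trapezoidal AUC_0→8.25:
  [0→1]: (0.0+171.8)/2 × 1 = 85.9
  [1→2]: (171.8+127.8)/2 × 1 = 149.8
  [2→8]: (127.8+10.5)/2 × 6 = 414.9
  [8→8.25]: (10.5+9.4)/2 × 0.25 = 2.4875
  Sum = 653.0875 µg/L·hr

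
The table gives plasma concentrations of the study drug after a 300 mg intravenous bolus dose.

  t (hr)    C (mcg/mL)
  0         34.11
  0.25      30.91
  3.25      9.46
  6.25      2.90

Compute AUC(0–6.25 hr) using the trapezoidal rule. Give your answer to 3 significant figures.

AUC = 87.2 mcg/mL·hr

Trapezoidal AUC_0→6.25:
  [0→0.25]: (34.11+30.91)/2 × 0.25 = 8.1275
  [0.25→3.25]: (30.91+9.46)/2 × 3 = 60.555
  [3.25→6.25]: (9.46+2.90)/2 × 3 = 18.54
  Sum = 87.2225 mcg/mL·hr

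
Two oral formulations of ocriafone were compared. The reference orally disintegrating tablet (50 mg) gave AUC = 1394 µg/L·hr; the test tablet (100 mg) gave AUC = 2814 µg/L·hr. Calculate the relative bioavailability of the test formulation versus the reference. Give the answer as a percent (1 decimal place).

F_rel = (AUC_test/D_test) / (AUC_ref/D_ref)
      = (2814/100) / (1394/50)
      = 28.14 / 27.88 = 1.0093 = 100.93%

F_rel = 100.9%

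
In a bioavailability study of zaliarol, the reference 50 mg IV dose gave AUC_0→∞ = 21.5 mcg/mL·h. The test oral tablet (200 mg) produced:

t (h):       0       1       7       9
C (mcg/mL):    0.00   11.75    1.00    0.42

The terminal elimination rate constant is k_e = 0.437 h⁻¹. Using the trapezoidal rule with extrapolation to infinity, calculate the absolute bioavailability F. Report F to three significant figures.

Trapezoidal AUC_0→9 (oral tablet):
  [0→1]: (0.00+11.75)/2 × 1 = 5.875
  [1→7]: (11.75+1.00)/2 × 6 = 38.25
  [7→9]: (1.00+0.42)/2 × 2 = 1.42
  Sum = 45.545 mcg/mL·h
Tail: C_last/k_e = 0.42/0.437 = 0.961
AUC_0→∞ (oral tablet) = 45.545 + 0.961 = 46.506 mcg/mL·h
F = (AUC_ev/D_ev)/(AUC_iv/D_iv) = (46.506/200)/(21.5/50) = 0.23253/0.43 = 0.5408

F = 0.541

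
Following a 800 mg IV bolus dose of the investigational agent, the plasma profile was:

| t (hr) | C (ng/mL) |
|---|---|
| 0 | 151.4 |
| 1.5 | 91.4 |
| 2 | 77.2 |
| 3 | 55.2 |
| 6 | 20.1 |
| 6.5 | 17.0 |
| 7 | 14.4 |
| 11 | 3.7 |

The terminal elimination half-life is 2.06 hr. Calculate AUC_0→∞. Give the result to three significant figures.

Trapezoidal AUC_0→11:
  [0→1.5]: (151.4+91.4)/2 × 1.5 = 182.1
  [1.5→2]: (91.4+77.2)/2 × 0.5 = 42.15
  [2→3]: (77.2+55.2)/2 × 1 = 66.2
  [3→6]: (55.2+20.1)/2 × 3 = 112.95
  [6→6.5]: (20.1+17.0)/2 × 0.5 = 9.275
  [6.5→7]: (17.0+14.4)/2 × 0.5 = 7.85
  [7→11]: (14.4+3.7)/2 × 4 = 36.2
  Sum = 456.725 ng/mL·hr
k_e = ln2 / t½ = 0.693147 / 2.06 = 0.3365 hr^-1
Extrapolated tail: C_last / k_e = 3.7 / 0.3365 = 10.996
AUC_0→∞ = 456.725 + 10.996 = 467.721 ng/mL·hr

AUC = 468 ng/mL·hr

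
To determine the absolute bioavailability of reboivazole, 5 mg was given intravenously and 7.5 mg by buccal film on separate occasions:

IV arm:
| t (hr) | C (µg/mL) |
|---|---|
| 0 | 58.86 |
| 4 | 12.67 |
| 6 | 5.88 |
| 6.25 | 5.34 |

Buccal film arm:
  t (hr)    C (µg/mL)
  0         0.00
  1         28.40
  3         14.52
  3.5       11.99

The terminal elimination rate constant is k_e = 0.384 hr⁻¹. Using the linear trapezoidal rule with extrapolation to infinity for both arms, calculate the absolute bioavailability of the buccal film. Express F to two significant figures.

Trapezoidal AUC_0→6.25 (IV):
  [0→4]: (58.86+12.67)/2 × 4 = 143.06
  [4→6]: (12.67+5.88)/2 × 2 = 18.55
  [6→6.25]: (5.88+5.34)/2 × 0.25 = 1.4025
  Sum = 163.0125 µg/mL·hr
IV tail: 5.34/0.384 = 13.906; AUC_iv,0→∞ = 163.0125 + 13.906 = 176.9185 µg/mL·hr
Trapezoidal AUC_0→3.5 (buccal film):
  [0→1]: (0.00+28.40)/2 × 1 = 14.2
  [1→3]: (28.40+14.52)/2 × 2 = 42.92
  [3→3.5]: (14.52+11.99)/2 × 0.5 = 6.6275
  Sum = 63.7475 µg/mL·hr
buccal film tail: 11.99/0.384 = 31.224; AUC_ev,0→∞ = 63.7475 + 31.224 = 94.9715 µg/mL·hr
F = (AUC_ev/D_ev)/(AUC_iv/D_iv) = (94.9715/7.5)/(176.9185/5) = 12.6629/35.3837 = 0.3579

F = 0.36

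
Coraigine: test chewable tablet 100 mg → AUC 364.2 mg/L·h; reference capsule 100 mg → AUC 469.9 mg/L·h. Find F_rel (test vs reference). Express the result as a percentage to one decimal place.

F_rel = 77.5%

F_rel = (AUC_test/D_test) / (AUC_ref/D_ref)
      = (364.2/100) / (469.9/100)
      = 3.642 / 4.699 = 0.7751 = 77.51%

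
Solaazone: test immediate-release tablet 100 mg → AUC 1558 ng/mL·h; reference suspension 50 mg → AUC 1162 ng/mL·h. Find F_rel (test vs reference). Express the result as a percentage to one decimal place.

F_rel = 67.0%

F_rel = (AUC_test/D_test) / (AUC_ref/D_ref)
      = (1558/100) / (1162/50)
      = 15.58 / 23.24 = 0.6704 = 67.04%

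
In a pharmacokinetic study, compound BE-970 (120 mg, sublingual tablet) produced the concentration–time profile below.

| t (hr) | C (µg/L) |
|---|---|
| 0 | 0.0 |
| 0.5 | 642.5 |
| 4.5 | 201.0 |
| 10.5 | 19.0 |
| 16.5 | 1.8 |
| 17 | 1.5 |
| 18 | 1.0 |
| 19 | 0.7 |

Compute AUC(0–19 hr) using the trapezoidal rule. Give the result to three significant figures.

AUC = 2570 µg/L·hr

Trapezoidal AUC_0→19:
  [0→0.5]: (0.0+642.5)/2 × 0.5 = 160.625
  [0.5→4.5]: (642.5+201.0)/2 × 4 = 1687.0
  [4.5→10.5]: (201.0+19.0)/2 × 6 = 660.0
  [10.5→16.5]: (19.0+1.8)/2 × 6 = 62.4
  [16.5→17]: (1.8+1.5)/2 × 0.5 = 0.825
  [17→18]: (1.5+1.0)/2 × 1 = 1.25
  [18→19]: (1.0+0.7)/2 × 1 = 0.85
  Sum = 2572.95 µg/L·hr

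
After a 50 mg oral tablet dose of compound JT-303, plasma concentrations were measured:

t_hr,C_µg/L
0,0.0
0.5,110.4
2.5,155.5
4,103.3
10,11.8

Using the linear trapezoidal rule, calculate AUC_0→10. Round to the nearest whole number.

AUC = 833 µg/L·hr

Trapezoidal AUC_0→10:
  [0→0.5]: (0.0+110.4)/2 × 0.5 = 27.6
  [0.5→2.5]: (110.4+155.5)/2 × 2 = 265.9
  [2.5→4]: (155.5+103.3)/2 × 1.5 = 194.1
  [4→10]: (103.3+11.8)/2 × 6 = 345.3
  Sum = 832.9 µg/L·hr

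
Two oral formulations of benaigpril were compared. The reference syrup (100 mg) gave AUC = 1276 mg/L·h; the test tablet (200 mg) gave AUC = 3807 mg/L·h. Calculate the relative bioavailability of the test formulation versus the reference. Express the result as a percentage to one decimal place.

F_rel = (AUC_test/D_test) / (AUC_ref/D_ref)
      = (3807/200) / (1276/100)
      = 19.035 / 12.76 = 1.4918 = 149.18%

F_rel = 149.2%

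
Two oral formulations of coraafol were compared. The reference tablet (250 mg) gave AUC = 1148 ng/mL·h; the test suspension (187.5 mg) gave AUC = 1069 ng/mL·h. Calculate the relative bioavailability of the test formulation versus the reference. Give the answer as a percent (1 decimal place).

F_rel = 124.2%

F_rel = (AUC_test/D_test) / (AUC_ref/D_ref)
      = (1069/187.5) / (1148/250)
      = 5.70133 / 4.592 = 1.2416 = 124.16%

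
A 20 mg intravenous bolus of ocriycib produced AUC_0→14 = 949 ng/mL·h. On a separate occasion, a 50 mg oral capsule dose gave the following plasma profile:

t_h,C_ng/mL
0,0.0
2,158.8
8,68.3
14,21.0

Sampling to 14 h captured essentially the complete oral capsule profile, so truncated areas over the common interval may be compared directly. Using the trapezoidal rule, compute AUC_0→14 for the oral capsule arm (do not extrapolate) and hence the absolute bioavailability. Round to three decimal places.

F = 0.467

Trapezoidal AUC_0→14 (oral capsule):
  [0→2]: (0.0+158.8)/2 × 2 = 158.8
  [2→8]: (158.8+68.3)/2 × 6 = 681.3
  [8→14]: (68.3+21.0)/2 × 6 = 267.9
  Sum = 1108.0 ng/mL·h
F = (AUC_ev/D_ev)/(AUC_iv/D_iv) = (1108.0/50)/(949/20) = 22.16/47.45 = 0.4670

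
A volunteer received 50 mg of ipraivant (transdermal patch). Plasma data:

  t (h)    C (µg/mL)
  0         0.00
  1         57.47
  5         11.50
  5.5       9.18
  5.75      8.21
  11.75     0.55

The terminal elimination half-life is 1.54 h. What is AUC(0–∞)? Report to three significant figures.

Trapezoidal AUC_0→11.75:
  [0→1]: (0.00+57.47)/2 × 1 = 28.735
  [1→5]: (57.47+11.50)/2 × 4 = 137.94
  [5→5.5]: (11.50+9.18)/2 × 0.5 = 5.17
  [5.5→5.75]: (9.18+8.21)/2 × 0.25 = 2.17375
  [5.75→11.75]: (8.21+0.55)/2 × 6 = 26.28
  Sum = 200.29875 µg/mL·h
k_e = ln2 / t½ = 0.693147 / 1.54 = 0.4501 h^-1
Extrapolated tail: C_last / k_e = 0.55 / 0.4501 = 1.222
AUC_0→∞ = 200.29875 + 1.222 = 201.52075 µg/mL·h

AUC = 202 µg/mL·h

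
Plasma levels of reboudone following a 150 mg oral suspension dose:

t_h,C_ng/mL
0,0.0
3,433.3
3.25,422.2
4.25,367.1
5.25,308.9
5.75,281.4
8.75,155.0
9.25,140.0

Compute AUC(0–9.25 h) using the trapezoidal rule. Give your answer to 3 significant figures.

Trapezoidal AUC_0→9.25:
  [0→3]: (0.0+433.3)/2 × 3 = 649.95
  [3→3.25]: (433.3+422.2)/2 × 0.25 = 106.9375
  [3.25→4.25]: (422.2+367.1)/2 × 1 = 394.65
  [4.25→5.25]: (367.1+308.9)/2 × 1 = 338.0
  [5.25→5.75]: (308.9+281.4)/2 × 0.5 = 147.575
  [5.75→8.75]: (281.4+155.0)/2 × 3 = 654.6
  [8.75→9.25]: (155.0+140.0)/2 × 0.5 = 73.75
  Sum = 2365.4625 ng/mL·h

AUC = 2370 ng/mL·h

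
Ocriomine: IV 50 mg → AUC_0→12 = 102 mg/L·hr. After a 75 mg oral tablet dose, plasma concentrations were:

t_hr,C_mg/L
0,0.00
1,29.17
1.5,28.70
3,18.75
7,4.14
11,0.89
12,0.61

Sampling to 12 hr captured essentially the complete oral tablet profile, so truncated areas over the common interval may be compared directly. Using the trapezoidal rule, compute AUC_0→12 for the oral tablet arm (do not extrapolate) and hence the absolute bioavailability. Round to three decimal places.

F = 0.792

Trapezoidal AUC_0→12 (oral tablet):
  [0→1]: (0.00+29.17)/2 × 1 = 14.585
  [1→1.5]: (29.17+28.70)/2 × 0.5 = 14.4675
  [1.5→3]: (28.70+18.75)/2 × 1.5 = 35.5875
  [3→7]: (18.75+4.14)/2 × 4 = 45.78
  [7→11]: (4.14+0.89)/2 × 4 = 10.06
  [11→12]: (0.89+0.61)/2 × 1 = 0.75
  Sum = 121.23 mg/L·hr
F = (AUC_ev/D_ev)/(AUC_iv/D_iv) = (121.23/75)/(102/50) = 1.6164/2.04 = 0.7924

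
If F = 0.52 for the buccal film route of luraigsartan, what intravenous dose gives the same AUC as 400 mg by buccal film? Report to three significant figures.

Systemic exposure from an extravascular dose = F × D_ev, so the equivalent IV dose is F × D_ev.
D_iv = F × D_ev = 0.52 × 400 = 208 mg

D_iv = 208 mg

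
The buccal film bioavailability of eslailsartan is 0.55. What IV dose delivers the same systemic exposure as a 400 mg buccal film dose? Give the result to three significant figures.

Systemic exposure from an extravascular dose = F × D_ev, so the equivalent IV dose is F × D_ev.
D_iv = F × D_ev = 0.55 × 400 = 220 mg

D_iv = 220 mg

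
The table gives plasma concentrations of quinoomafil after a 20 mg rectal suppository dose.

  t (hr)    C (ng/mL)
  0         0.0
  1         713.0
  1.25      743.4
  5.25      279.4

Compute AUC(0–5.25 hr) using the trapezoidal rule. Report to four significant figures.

AUC = 2584 ng/mL·hr

Trapezoidal AUC_0→5.25:
  [0→1]: (0.0+713.0)/2 × 1 = 356.5
  [1→1.25]: (713.0+743.4)/2 × 0.25 = 182.05
  [1.25→5.25]: (743.4+279.4)/2 × 4 = 2045.6
  Sum = 2584.15 ng/mL·hr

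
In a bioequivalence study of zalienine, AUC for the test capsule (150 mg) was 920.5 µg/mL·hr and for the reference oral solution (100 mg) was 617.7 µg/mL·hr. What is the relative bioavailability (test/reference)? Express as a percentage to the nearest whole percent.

F_rel = 99%

F_rel = (AUC_test/D_test) / (AUC_ref/D_ref)
      = (920.5/150) / (617.7/100)
      = 6.13667 / 6.177 = 0.9935 = 99.35%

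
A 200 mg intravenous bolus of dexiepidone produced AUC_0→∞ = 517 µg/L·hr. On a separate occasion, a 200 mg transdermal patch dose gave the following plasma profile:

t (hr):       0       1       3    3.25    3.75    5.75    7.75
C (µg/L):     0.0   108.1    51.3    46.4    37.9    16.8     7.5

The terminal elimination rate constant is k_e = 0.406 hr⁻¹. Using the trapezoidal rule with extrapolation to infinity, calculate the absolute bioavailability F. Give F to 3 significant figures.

Trapezoidal AUC_0→7.75 (transdermal patch):
  [0→1]: (0.0+108.1)/2 × 1 = 54.05
  [1→3]: (108.1+51.3)/2 × 2 = 159.4
  [3→3.25]: (51.3+46.4)/2 × 0.25 = 12.2125
  [3.25→3.75]: (46.4+37.9)/2 × 0.5 = 21.075
  [3.75→5.75]: (37.9+16.8)/2 × 2 = 54.7
  [5.75→7.75]: (16.8+7.5)/2 × 2 = 24.3
  Sum = 325.7375 µg/L·hr
Tail: C_last/k_e = 7.5/0.406 = 18.473
AUC_0→∞ (transdermal patch) = 325.7375 + 18.473 = 344.2105 µg/L·hr
F = (AUC_ev/D_ev)/(AUC_iv/D_iv) = (344.2105/200)/(517/200) = 1.7210525/2.585 = 0.6658

F = 0.666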